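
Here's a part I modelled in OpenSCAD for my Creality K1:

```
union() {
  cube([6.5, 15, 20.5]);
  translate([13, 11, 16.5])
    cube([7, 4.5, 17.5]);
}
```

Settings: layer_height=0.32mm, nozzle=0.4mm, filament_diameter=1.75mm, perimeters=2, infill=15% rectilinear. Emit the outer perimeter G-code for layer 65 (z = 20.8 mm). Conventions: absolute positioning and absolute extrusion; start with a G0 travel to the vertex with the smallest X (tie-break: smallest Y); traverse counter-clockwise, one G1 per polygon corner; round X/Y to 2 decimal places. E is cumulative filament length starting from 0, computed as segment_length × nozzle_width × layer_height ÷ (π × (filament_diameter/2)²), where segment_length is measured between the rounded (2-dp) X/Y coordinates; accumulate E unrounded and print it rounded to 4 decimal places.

G0 X13.00 Y11.00 Z20.80
G1 X20.00 Y11.00 E0.3725
G1 X20.00 Y15.50 E0.6120
G1 X13.00 Y15.50 E0.9845
G1 X13.00 Y11.00 E1.2240

At z = 20.8 mm: the cube is not intersected at this z (z outside [0, 20.5]); the 7×4.5 cube at (13, 11) contributes its full rectangle; Merging all regions: only the 7×4.5 cube at (13, 11) is present, so the union is just that shape — 1 connected region. The outline is a single polygon with 4 vertices. Extrusion per mm of travel: 0.4 × 0.32 / (π × 0.875²) = 0.053216. Accumulating E over each segment gives final E = 1.2240.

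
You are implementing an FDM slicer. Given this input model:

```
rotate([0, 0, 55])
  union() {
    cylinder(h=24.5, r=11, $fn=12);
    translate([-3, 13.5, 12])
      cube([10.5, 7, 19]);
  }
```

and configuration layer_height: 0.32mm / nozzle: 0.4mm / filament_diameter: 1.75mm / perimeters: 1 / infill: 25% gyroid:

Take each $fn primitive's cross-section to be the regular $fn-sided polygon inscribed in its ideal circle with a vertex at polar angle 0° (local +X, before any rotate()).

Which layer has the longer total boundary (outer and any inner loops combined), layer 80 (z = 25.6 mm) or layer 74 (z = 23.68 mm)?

layer 74 (z = 23.68 mm)

Layer 80 (z = 25.6): the cylinder is not intersected at this z (z outside [0, 24.5]); the cube at (-3, 13.5) (footprint 10.5×7) is included at this height (perimeter 35.00 mm); Merging all regions: only the 10.5×7 cube at (-3, 13.5) is present, so the union is just that shape — boundary = 35.00 mm; (whole slice rotated 55° about Z — lengths, areas and connectivity unchanged). So its perimeter = 35.00 mm. Layer 74 (z = 23.68): the r=11 cylinder gives a regular 12-gon of circumradius 11 (constant along its height) (perimeter = 2·12·11.000·sin(180°/12) = 68.33 mm); the cube at (-3, 13.5) (footprint 10.5×7) is included at this height (perimeter 35.00 mm); Taking the union: the 2 present regions are separate (no shared area or edge), so areas and boundary lengths simply add and each stays a separate island — boundary = 103.33 mm; (whole slice rotated 55° about Z — lengths, areas and connectivity unchanged). So its perimeter = 103.33 mm. Layer 74 is larger (103.33 vs 35.00 mm).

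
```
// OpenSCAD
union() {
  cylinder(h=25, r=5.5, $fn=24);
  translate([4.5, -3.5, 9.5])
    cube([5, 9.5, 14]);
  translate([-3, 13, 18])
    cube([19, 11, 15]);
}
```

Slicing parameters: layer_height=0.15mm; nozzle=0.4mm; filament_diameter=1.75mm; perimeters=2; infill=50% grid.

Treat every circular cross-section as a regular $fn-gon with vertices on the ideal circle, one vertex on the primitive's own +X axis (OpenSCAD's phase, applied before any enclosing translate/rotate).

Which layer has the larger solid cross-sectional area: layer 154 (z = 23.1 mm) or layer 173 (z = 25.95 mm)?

Layer 154 (z = 23.1): the r=5.5 cylinder contributes a regular 24-gon of circumradius 5.5 (area = (24/2)·5.500²·sin(360°/24) = 93.95 mm²); the cube at (4.5, -3.5) (footprint 5×9.5) is included at this height (area 47.50 mm²); the cube at (-3, 13) is present — its section is the full 19×11 rectangle (area 209.00 mm²); Taking the union: the regions partially overlap — summed areas 350.45 mm² minus the doubly-counted overlap 4.10 mm² gives 346.35 mm² — area = 346.35 mm². So its area = 346.35 mm². Layer 173 (z = 25.95): the cylinder is absent (z outside [0, 25]); the cube at (4.5, -3.5) does not reach this height (z outside [9.5, 23.5]); the cube at (-3, 13) (footprint 19×11) is included at this height (area 209.00 mm²); Merging all regions: only the 19×11 cube at (-3, 13) is present, so the union is just that shape — area = 209.00 mm². So its area = 209.00 mm². Layer 154 is larger (346.35 vs 209.00 mm²).

layer 154 (z = 23.1 mm)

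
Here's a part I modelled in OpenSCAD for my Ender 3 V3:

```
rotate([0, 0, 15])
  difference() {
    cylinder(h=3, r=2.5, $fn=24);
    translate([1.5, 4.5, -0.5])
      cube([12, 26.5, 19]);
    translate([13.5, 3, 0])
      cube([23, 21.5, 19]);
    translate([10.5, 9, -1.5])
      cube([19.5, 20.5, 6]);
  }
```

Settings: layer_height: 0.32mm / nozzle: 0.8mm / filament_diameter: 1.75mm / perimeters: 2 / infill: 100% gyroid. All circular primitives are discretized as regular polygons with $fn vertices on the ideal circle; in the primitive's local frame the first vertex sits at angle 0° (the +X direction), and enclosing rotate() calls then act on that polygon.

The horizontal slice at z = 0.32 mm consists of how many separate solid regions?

At z = 0.32 mm: the r=2.5 cylinder gives a regular 24-gon of circumradius 2.5 (constant along its height); the 12×26.5 cube at (1.5, 4.5) contributes its full rectangle; the 23×21.5 cube at (13.5, 3) contributes its full rectangle; the 19.5×20.5 cube at (10.5, 9) contributes its full rectangle; Subtracting the remaining from the first: starting from the r=2.5 cylinder, the 12×26.5 cube at (1.5, 4.5) misses the remaining region (no effect); the 23×21.5 cube at (13.5, 3) misses the remaining region (no effect); the 19.5×20.5 cube at (10.5, 9) misses the remaining region (no effect) — 1 connected region; (rotated 15° about Z; rotation is an isometry so areas/perimeters/island counts are preserved). The result has 1 disconnected region.

1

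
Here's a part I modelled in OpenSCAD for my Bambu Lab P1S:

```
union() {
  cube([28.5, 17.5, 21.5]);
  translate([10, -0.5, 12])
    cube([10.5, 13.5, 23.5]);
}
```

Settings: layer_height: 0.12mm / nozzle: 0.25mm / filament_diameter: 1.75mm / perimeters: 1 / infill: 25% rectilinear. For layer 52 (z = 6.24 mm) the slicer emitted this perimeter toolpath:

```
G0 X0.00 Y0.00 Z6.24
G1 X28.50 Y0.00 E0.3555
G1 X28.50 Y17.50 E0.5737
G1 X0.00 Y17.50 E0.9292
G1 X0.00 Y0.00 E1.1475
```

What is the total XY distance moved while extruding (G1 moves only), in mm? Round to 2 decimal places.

Sum the Euclidean lengths of each G1 segment: total = 92.00 mm.

92.00 mm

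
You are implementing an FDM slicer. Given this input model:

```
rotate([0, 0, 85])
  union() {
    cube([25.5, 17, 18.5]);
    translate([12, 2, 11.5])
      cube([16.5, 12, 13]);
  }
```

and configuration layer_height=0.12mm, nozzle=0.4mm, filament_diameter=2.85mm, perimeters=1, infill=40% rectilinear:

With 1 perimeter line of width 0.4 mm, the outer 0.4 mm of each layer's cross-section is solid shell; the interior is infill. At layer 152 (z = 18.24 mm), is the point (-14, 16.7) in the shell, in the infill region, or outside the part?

At z = 18.24 mm: the cube is present — its section is the full 25.5×17 rectangle; the cube at (12, 2) is present — its section is the full 16.5×12 rectangle; Merging all regions: the regions partially overlap (shared area 162.00 mm²), so overlapping operands fuse into one piece — 1 connected region; (rotated 85° about Z; rotation is an isometry so areas/perimeters/island counts are preserved). Overall, the cross-section is a single solid region. Undo the 85° rotation: the query point maps to (15.416, 15.402) in the un-rotated model frame. The nearest boundary edge runs (0.00, 17.00)→(25.50, 17.00); distance from the point to it = 1.60 mm. The point is inside the cross-section and 1.60 mm from the nearest boundary — more than the 0.4 mm shell width (1 × 0.4), so it's in the infill interior.

infill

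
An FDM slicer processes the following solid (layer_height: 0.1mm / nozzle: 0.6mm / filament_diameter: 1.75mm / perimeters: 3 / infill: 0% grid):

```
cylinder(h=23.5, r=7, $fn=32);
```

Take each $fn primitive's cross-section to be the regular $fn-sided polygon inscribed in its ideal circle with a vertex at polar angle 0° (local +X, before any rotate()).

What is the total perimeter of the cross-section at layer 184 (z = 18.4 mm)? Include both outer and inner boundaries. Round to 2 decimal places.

At z = 18.4 mm: the r=7 cylinder gives a regular 32-gon of circumradius 7 (constant along its height) (perimeter = 2·32·7.000·sin(180°/32) = 43.91 mm). Overall, the cross-section is a single solid region. Total boundary length (outer) = 43.91 mm.

43.91 mm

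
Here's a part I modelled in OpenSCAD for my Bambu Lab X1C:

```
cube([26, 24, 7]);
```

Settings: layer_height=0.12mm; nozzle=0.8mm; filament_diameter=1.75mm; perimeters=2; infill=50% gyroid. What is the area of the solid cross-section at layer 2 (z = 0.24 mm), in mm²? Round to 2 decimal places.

624.00 mm²

At z = 0.24 mm: the cube (footprint 26×24) is included at this height (area 624.00 mm²). Overall, the cross-section is a single solid region. Net area = 624.00 mm².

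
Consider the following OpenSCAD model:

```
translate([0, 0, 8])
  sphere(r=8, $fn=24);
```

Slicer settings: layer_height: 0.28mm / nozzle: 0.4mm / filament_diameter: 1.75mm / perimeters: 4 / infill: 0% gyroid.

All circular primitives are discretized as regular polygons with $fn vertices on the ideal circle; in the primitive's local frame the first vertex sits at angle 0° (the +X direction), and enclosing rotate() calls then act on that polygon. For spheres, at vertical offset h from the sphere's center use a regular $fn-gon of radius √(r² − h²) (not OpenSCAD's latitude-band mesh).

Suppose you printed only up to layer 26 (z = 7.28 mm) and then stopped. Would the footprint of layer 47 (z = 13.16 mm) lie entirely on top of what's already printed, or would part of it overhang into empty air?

entirely on top

Compare the two slices. At z = 7.28: the r=8 sphere contributes a regular 24-gon of circumradius √(8²−0.72²) = 7.968 (area = (24/2)·7.968²·sin(360°/24) = 197.16 mm²). At z = 13.16: the r=8 sphere contributes a regular 24-gon of circumradius √(8²−5.16²) = 6.113 (area = (24/2)·6.113²·sin(360°/24) = 116.08 mm²). Checking containment: the cross-section at z = 13.16 is a subset of the cross-section at z = 7.28.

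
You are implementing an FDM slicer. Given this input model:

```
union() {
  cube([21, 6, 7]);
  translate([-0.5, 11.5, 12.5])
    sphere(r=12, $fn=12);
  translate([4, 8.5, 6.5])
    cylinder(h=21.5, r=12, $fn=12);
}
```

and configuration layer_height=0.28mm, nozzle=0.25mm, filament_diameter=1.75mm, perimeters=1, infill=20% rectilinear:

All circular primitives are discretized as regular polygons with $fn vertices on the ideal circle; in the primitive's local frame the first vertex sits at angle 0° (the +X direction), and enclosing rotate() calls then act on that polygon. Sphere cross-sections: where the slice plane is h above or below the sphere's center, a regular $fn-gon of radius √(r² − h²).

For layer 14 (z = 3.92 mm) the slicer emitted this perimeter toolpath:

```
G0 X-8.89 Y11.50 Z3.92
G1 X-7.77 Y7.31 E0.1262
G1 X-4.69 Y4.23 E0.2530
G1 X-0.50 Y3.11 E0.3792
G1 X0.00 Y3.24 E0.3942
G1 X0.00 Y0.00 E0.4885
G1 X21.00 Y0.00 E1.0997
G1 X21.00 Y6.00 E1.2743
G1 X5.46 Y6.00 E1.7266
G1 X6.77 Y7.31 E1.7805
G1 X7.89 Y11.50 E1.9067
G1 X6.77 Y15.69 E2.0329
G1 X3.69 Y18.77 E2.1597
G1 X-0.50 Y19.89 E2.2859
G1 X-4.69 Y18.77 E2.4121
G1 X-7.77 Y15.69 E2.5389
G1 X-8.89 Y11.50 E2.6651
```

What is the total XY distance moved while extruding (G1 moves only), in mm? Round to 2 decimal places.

91.58 mm

Sum the Euclidean lengths of each G1 segment: total = 91.58 mm.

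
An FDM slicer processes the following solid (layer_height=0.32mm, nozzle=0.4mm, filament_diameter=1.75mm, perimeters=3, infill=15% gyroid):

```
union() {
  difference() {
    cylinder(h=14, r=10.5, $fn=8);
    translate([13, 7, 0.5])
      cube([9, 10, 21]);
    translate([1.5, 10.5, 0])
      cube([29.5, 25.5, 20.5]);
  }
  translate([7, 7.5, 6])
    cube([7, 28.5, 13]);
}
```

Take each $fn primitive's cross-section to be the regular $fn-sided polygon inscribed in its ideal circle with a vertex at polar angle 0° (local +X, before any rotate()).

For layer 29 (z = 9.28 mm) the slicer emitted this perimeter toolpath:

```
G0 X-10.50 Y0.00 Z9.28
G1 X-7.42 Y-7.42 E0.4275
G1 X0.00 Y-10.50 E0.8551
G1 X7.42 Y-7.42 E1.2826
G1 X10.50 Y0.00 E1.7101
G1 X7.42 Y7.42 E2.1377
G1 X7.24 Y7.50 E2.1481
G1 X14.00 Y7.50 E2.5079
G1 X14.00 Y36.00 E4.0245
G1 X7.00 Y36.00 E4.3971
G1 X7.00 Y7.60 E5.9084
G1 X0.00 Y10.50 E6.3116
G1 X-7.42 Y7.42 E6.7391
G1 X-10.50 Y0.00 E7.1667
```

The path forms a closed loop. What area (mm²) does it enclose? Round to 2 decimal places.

511.15 mm²

Apply the shoelace formula to the sequence of (X, Y) vertices; enclosed area = 511.15 mm².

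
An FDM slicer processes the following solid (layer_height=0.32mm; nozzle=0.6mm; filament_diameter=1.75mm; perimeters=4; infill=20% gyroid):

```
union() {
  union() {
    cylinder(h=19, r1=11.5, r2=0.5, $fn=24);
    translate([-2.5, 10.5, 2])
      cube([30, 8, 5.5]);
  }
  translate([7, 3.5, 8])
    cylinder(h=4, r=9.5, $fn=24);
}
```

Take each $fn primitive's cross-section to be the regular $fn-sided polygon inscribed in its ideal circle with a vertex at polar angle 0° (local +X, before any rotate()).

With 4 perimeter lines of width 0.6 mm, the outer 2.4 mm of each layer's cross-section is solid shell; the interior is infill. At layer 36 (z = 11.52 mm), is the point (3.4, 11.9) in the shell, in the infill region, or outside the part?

shell

At z = 11.52 mm: the cone contributes a regular 24-gon of circumradius 4.831 (interpolated between r1=11.5 and r2=0.5 at t=0.606); the cube at (-2.5, 10.5) is absent (z outside [2, 7.5]); Taking the union: only the cone is present, so the union is just that shape — 1 connected region; the cylinder at (7, 3.5): section is a regular 24-gon, circumradius r=9.5; Combining (union): the regions partially overlap (shared area 47.71 mm²), so overlapping operands fuse into one piece — 1 connected region. Overall, the cross-section is a single solid region. The nearest boundary edge runs (2.25, 11.73)→(4.54, 12.68); distance from the point to it = 0.28 mm. The point is inside the cross-section, 0.28 mm from the nearest boundary — within the 2.4 mm shell band (4 × 0.6).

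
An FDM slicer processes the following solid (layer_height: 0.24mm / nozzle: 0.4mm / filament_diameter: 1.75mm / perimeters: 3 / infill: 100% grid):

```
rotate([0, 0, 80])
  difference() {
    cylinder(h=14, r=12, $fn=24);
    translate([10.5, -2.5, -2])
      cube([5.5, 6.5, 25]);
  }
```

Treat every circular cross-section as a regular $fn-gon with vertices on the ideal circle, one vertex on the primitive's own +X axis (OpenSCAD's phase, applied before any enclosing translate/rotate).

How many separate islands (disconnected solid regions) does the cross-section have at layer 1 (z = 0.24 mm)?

At z = 0.24 mm: the r=12 cylinder contributes a regular 24-gon of circumradius 12; the cube at (10.5, -2.5) is present — its section is the full 5.5×6.5 rectangle; Taking the first minus the rest: starting from the r=12 cylinder, the 5.5×6.5 cube at (10.5, -2.5) partially overlaps it — only the 8.17 mm² overlap (of its 35.75 mm²) is removed, clipping the outline — 1 connected region; (rotated 80° about Z; rotation is an isometry so areas/perimeters/island counts are preserved). Overall, the cross-section is a single solid region. Island count = 1.

1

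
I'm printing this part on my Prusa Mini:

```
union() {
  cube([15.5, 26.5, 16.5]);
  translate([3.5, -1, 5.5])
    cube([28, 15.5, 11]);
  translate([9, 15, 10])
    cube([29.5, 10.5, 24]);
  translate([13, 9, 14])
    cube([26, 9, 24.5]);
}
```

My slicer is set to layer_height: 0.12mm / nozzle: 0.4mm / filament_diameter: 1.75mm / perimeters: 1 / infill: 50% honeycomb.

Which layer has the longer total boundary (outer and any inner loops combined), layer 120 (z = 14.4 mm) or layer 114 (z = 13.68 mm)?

Layer 120 (z = 14.4): the cube (footprint 15.5×26.5) is included at this height (perimeter 84.00 mm); the cube at (3.5, -1) (footprint 28×15.5) is included at this height (perimeter 87.00 mm); the cube at (9, 15) is present — its section is the full 29.5×10.5 rectangle (perimeter 80.00 mm); the cube at (13, 9) (footprint 26×9) is included at this height (perimeter 70.00 mm); Merging all regions: the regions partially overlap (shared area 421.75 mm²), so the edge portions inside another operand are dropped and the merged outline is re-measured after clipping — boundary = 133.00 mm. So its perimeter = 133.00 mm. Layer 114 (z = 13.68): the cube is present — its section is the full 15.5×26.5 rectangle (perimeter 84.00 mm); the cube at (3.5, -1) (footprint 28×15.5) is included at this height (perimeter 87.00 mm); the cube at (9, 15) (footprint 29.5×10.5) is included at this height (perimeter 80.00 mm); the cube at (13, 9) is not intersected at this z (z outside [14, 38.5]); Combining (union): the regions partially overlap (shared area 242.25 mm²), so the edge portions inside another operand are dropped and the merged outline is re-measured after clipping — boundary = 164.00 mm. So its perimeter = 164.00 mm. Layer 114 is larger (164.00 vs 133.00 mm).

layer 114 (z = 13.68 mm)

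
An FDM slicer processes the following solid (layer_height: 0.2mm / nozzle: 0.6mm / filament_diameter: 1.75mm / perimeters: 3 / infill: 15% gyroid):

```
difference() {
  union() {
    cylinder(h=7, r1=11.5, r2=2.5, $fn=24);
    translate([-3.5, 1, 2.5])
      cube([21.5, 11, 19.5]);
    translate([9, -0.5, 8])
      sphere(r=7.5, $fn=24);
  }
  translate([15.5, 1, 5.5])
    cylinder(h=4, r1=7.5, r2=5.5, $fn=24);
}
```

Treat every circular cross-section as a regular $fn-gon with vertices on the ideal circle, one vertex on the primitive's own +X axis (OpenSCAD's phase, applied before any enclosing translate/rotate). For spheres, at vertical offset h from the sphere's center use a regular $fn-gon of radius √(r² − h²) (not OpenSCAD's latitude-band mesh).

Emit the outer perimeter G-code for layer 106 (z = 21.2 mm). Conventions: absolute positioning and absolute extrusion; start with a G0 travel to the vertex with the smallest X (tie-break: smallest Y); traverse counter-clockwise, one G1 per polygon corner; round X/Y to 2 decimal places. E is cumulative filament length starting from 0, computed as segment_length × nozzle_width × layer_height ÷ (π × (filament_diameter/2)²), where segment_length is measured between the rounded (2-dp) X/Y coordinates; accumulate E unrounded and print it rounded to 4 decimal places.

G0 X-3.50 Y1.00 Z21.20
G1 X18.00 Y1.00 E1.0726
G1 X18.00 Y12.00 E1.6214
G1 X-3.50 Y12.00 E2.6941
G1 X-3.50 Y1.00 E3.2429

At z = 21.2 mm: the cone is not intersected at this z (z outside [0, 7]); the cube at (-3.5, 1) (footprint 21.5×11) is included at this height; the sphere at (9, -0.5) is absent (|z−center|=13.200 > r=7.5); Combining (union): only the 21.5×11 cube at (-3.5, 1) is present, so the union is just that shape — 1 connected region; the cone at (15.5, 1) is not intersected at this z (z outside [5.5, 9.5]); Taking the first minus the rest: none of the subtracted shapes is present at this height, so that combined region is unchanged — 1 connected region. The outline is a single polygon with 4 vertices. Extrusion per mm of travel: 0.6 × 0.2 / (π × 0.875²) = 0.049890. Accumulating E over each segment gives final E = 3.2429.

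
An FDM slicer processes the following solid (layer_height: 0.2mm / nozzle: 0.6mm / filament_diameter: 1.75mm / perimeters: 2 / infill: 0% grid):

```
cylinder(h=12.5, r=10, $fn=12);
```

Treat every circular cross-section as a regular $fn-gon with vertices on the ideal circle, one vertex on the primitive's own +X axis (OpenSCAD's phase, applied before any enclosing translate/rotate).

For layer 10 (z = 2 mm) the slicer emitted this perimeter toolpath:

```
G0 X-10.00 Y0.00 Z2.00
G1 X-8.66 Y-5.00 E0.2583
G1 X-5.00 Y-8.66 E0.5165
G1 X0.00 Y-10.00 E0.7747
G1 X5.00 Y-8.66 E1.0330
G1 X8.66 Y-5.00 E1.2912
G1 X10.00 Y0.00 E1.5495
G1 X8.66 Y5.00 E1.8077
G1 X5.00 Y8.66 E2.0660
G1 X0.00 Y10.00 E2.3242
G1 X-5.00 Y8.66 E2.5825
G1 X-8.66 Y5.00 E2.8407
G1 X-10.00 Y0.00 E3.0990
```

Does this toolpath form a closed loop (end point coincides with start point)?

Start point (G0): (-10.00, 0.00). End point (last G1): the path returns to the start — closed.

yes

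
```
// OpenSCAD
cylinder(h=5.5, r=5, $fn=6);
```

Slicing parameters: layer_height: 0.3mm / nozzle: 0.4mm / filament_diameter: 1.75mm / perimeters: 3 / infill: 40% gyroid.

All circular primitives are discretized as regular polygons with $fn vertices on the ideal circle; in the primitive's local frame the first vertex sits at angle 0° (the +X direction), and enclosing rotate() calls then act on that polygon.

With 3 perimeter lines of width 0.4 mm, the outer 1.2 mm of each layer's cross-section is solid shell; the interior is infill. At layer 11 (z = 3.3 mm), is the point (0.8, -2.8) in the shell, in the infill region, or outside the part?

infill

At z = 3.3 mm: the cylinder: section is a regular 6-gon, circumradius r=5. Overall, the cross-section is a single solid region. The nearest boundary edge runs (-2.50, -4.33)→(2.50, -4.33); distance from the point to it = 1.53 mm. The point is inside the cross-section and 1.53 mm from the nearest boundary — more than the 1.2 mm shell width (3 × 0.4), so it's in the infill interior.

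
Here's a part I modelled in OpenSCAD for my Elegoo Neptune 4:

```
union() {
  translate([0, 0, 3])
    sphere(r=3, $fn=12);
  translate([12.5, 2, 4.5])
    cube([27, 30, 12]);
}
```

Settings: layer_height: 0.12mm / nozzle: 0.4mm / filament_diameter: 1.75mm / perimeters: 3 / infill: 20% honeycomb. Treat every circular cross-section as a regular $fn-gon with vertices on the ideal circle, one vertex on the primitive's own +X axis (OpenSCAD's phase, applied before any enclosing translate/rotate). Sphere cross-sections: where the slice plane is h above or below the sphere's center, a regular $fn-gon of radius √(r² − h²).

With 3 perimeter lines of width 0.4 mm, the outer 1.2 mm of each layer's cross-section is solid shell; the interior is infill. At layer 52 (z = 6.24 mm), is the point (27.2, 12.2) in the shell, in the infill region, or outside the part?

At z = 6.24 mm: the sphere is absent (|z−center|=3.240 > r=3); the cube at (12.5, 2) (footprint 27×30) is included at this height; Taking the union: only the 27×30 cube at (12.5, 2) is present, so the union is just that shape — 1 connected region. Overall, the cross-section is a single solid region. The nearest boundary edge runs (12.50, 2.00)→(39.50, 2.00); distance from the point to it = 10.20 mm. The point is inside the cross-section and 10.20 mm from the nearest boundary — more than the 1.2 mm shell width (3 × 0.4), so it's in the infill interior.

infill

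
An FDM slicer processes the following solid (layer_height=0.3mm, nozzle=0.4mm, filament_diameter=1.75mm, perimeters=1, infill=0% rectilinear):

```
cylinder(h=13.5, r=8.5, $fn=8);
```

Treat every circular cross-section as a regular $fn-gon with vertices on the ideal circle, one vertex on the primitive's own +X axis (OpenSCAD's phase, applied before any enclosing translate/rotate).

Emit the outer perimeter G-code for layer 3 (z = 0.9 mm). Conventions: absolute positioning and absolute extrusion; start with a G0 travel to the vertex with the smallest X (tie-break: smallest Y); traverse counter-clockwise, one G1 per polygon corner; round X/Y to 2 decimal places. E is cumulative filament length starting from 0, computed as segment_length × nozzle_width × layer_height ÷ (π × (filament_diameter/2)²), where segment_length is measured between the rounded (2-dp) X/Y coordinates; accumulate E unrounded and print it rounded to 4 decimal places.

At z = 0.9 mm: the cylinder: section is a regular 8-gon, circumradius r=8.5. The outline is a single polygon with 8 vertices. Extrusion per mm of travel: 0.4 × 0.3 / (π × 0.875²) = 0.049890. Accumulating E over each segment gives final E = 2.5964.

G0 X-8.50 Y0.00 Z0.90
G1 X-6.01 Y-6.01 E0.3246
G1 X0.00 Y-8.50 E0.6491
G1 X6.01 Y-6.01 E0.9737
G1 X8.50 Y0.00 E1.2982
G1 X6.01 Y6.01 E1.6228
G1 X0.00 Y8.50 E1.9473
G1 X-6.01 Y6.01 E2.2719
G1 X-8.50 Y0.00 E2.5964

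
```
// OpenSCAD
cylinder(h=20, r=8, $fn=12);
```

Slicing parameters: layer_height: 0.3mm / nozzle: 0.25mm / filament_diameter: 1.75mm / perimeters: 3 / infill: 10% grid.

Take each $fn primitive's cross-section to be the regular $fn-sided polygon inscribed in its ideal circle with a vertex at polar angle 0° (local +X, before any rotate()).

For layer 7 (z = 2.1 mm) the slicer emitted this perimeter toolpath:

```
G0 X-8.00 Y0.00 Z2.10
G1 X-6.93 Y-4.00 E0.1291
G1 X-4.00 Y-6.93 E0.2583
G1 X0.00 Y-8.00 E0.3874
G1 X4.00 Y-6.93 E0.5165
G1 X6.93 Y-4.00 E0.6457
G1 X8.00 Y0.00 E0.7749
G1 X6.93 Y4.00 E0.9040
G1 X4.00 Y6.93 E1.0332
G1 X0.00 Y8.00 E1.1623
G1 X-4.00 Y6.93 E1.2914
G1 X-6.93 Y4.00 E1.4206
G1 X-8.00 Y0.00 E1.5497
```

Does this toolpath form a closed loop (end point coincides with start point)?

Start point (G0): (-8.00, 0.00). End point (last G1): the path returns to the start — closed.

yes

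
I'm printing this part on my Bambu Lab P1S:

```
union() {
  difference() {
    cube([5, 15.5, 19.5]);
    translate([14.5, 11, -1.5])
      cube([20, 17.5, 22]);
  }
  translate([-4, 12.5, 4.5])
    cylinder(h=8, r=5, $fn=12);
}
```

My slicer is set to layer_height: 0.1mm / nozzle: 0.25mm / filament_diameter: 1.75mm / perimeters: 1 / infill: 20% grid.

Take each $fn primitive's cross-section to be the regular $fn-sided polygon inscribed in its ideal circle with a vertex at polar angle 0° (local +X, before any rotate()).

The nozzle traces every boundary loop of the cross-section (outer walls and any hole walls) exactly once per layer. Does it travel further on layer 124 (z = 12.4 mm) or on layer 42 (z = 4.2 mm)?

layer 124 (z = 12.4 mm)

Layer 124 (z = 12.4): the cube is present — its section is the full 5×15.5 rectangle (perimeter 41.00 mm); the cube at (14.5, 11) is present — its section is the full 20×17.5 rectangle (perimeter 75.00 mm); Taking the first minus the rest: starting from the 5×15.5 cube, the 20×17.5 cube at (14.5, 11) misses the remaining region (no effect) — boundary = 41.00 mm; the cylinder at (-4, 12.5): section is a regular 12-gon, circumradius r=5 (perimeter = 2·12·5.000·sin(180°/12) = 31.06 mm); Merging all regions: the regions partially overlap (shared area 3.43 mm²), so the edge portions inside another operand are dropped and the merged outline is re-measured after clipping — boundary = 60.29 mm. So its perimeter = 60.29 mm. Layer 42 (z = 4.2): the cube (footprint 5×15.5) is included at this height (perimeter 41.00 mm); the cube at (14.5, 11) (footprint 20×17.5) is included at this height (perimeter 75.00 mm); Subtracting the remaining from the first: starting from the 5×15.5 cube, the 20×17.5 cube at (14.5, 11) misses the remaining region (no effect) — boundary = 41.00 mm; the cylinder at (-4, 12.5) is absent (z outside [4.5, 12.5]); Taking the union: only that combined region is present, so the union is just that shape — boundary = 41.00 mm. So its perimeter = 41.00 mm. Layer 124 is larger (60.29 vs 41.00 mm).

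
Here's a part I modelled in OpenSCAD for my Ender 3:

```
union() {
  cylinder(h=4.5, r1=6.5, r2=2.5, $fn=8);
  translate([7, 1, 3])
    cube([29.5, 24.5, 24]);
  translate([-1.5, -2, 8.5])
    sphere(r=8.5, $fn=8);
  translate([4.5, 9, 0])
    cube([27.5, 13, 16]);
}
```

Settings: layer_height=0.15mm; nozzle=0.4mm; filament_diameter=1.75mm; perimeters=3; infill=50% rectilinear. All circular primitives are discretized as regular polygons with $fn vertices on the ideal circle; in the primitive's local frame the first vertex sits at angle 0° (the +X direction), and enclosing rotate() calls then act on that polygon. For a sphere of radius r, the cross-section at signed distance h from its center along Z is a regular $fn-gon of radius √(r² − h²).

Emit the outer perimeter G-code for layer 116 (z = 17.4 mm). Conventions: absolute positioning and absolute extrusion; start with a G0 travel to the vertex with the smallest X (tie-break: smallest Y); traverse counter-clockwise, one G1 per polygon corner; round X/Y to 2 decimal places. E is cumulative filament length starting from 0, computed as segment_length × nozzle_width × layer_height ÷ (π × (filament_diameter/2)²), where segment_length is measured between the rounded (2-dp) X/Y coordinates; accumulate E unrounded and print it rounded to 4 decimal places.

G0 X7.00 Y1.00 Z17.40
G1 X36.50 Y1.00 E0.7359
G1 X36.50 Y25.50 E1.3470
G1 X7.00 Y25.50 E2.0829
G1 X7.00 Y1.00 E2.6941

At z = 17.4 mm: the cone does not reach this height (z outside [0, 4.5]); the 29.5×24.5 cube at (7, 1) contributes its full rectangle; the sphere at (-1.5, -2) is not intersected at this z (|z−center|=8.900 > r=8.5); the cube at (4.5, 9) does not reach this height (z outside [0, 16]); Merging all regions: only the 29.5×24.5 cube at (7, 1) is present, so the union is just that shape — 1 connected region. The outline is a single polygon with 4 vertices. Extrusion per mm of travel: 0.4 × 0.15 / (π × 0.875²) = 0.024945. Accumulating E over each segment gives final E = 2.6941.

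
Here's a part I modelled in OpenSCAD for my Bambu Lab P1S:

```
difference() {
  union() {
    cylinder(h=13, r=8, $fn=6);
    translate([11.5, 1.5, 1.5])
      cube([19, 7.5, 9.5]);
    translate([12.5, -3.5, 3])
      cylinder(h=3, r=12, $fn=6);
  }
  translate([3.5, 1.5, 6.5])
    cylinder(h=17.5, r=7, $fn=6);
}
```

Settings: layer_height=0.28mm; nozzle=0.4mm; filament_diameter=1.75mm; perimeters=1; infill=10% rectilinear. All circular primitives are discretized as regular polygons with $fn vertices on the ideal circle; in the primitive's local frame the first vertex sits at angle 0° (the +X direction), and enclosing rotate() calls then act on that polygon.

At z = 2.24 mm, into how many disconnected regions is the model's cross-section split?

At z = 2.24 mm: the r=8 cylinder gives a regular 6-gon of circumradius 8 (constant along its height); the cube at (11.5, 1.5) is present — its section is the full 19×7.5 rectangle; the cylinder at (12.5, -3.5) is absent (z outside [3, 6]); Merging all regions: the 2 present regions are separate (no shared area or edge), so areas and boundary lengths simply add and each stays a separate island — 2 connected regions; the cylinder at (3.5, 1.5) does not reach this height (z outside [6.5, 24]); Subtracting the remaining from the first: none of the subtracted shapes is present at this height, so the result so far is unchanged — 2 connected regions. The result has 2 disconnected regions.

2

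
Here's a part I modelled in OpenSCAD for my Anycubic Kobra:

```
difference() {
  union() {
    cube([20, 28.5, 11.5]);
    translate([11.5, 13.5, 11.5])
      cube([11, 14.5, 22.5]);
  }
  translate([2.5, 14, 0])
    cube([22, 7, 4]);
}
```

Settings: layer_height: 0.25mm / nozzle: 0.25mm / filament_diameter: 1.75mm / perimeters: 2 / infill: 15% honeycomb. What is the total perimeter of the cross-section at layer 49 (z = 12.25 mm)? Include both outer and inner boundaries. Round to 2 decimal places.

At z = 12.25 mm: the cube is absent (z outside [0, 11.5]); the 11×14.5 cube at (11.5, 13.5) contributes its full rectangle (perimeter 51.00 mm); Taking the union: only the 11×14.5 cube at (11.5, 13.5) is present, so the union is just that shape — boundary = 51.00 mm; the cube at (2.5, 14) is not intersected at this z (z outside [0, 4]); After the difference (first − rest): none of the subtracted shapes is present at this height, so that combined region is unchanged — boundary = 51.00 mm. Overall, the cross-section is a single solid region. Total boundary length (outer) = 51.00 mm.

51.00 mm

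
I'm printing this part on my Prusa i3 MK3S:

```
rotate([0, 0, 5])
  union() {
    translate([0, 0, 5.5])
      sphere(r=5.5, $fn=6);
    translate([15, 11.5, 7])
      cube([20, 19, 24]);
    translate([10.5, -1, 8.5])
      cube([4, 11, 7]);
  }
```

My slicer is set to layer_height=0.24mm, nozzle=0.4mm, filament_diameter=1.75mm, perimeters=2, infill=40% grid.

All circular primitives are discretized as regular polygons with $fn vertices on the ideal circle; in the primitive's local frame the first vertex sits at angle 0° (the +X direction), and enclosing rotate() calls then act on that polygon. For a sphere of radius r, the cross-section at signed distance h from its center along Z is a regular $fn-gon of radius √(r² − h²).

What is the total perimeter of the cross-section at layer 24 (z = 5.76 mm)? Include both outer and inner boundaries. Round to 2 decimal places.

32.96 mm

At z = 5.76 mm: the r=5.5 sphere contributes a regular 6-gon of circumradius √(5.5²−0.26²) = 5.494 (perimeter = 2·6·5.494·sin(180°/6) = 32.96 mm); the cube at (15, 11.5) does not reach this height (z outside [7, 31]); the cube at (10.5, -1) is not intersected at this z (z outside [8.5, 15.5]); Taking the union: only the r=5.5 sphere is present, so the union is just that shape — boundary = 32.96 mm; (rotated 5° about Z; rotation is an isometry so areas/perimeters/island counts are preserved). Overall, the cross-section is a single solid region. Total boundary length (outer) = 32.96 mm.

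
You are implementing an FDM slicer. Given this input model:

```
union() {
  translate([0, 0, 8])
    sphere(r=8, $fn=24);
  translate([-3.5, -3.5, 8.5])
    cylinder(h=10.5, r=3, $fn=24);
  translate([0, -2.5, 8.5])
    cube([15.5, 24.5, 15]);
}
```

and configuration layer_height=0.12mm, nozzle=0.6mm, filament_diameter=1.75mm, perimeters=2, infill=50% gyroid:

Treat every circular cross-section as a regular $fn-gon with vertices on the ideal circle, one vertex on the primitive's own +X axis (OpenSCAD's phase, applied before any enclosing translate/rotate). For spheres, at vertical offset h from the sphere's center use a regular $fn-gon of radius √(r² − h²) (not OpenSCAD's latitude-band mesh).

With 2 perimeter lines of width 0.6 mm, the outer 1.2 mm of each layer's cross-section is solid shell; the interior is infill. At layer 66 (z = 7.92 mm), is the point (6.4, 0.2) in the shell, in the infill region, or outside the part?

At z = 7.92 mm: the r=8 sphere slices to a regular 24-gon of circumradius 8.000 (√(r²−h²) with h=0.08 from center); the cylinder at (-3.5, -3.5) is not intersected at this z (z outside [8.5, 19]); the cube at (0, -2.5) is absent (z outside [8.5, 23.5]); Merging all regions: only the r=8 sphere is present, so the union is just that shape — 1 connected region. Overall, the cross-section is a single solid region. The nearest boundary edge runs (8.00, 0.00)→(7.73, 2.07); distance from the point to it = 1.56 mm. The point is inside the cross-section and 1.56 mm from the nearest boundary — more than the 1.2 mm shell width (2 × 0.6), so it's in the infill interior.

infill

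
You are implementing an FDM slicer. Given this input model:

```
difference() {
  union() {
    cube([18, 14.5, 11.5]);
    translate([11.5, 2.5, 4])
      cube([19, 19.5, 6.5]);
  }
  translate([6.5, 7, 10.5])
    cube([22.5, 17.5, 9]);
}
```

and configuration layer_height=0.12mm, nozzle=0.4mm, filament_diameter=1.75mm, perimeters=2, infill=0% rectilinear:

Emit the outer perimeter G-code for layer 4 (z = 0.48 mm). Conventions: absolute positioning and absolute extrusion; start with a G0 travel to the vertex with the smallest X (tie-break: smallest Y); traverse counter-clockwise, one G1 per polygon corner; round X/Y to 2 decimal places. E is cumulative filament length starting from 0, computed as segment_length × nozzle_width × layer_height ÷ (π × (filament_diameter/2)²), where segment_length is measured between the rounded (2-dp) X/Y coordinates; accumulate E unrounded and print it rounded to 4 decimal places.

G0 X0.00 Y0.00 Z0.48
G1 X18.00 Y0.00 E0.3592
G1 X18.00 Y14.50 E0.6486
G1 X0.00 Y14.50 E1.0078
G1 X0.00 Y0.00 E1.2971

At z = 0.48 mm: the cube is present — its section is the full 18×14.5 rectangle; the cube at (11.5, 2.5) is absent (z outside [4, 10.5]); Taking the union: only the 18×14.5 cube is present, so the union is just that shape — 1 connected region; the cube at (6.5, 7) is absent (z outside [10.5, 19.5]); Taking the first minus the rest: none of the subtracted shapes is present at this height, so that combined region is unchanged — 1 connected region. The outline is a single polygon with 4 vertices. Extrusion per mm of travel: 0.4 × 0.12 / (π × 0.875²) = 0.019956. Accumulating E over each segment gives final E = 1.2971.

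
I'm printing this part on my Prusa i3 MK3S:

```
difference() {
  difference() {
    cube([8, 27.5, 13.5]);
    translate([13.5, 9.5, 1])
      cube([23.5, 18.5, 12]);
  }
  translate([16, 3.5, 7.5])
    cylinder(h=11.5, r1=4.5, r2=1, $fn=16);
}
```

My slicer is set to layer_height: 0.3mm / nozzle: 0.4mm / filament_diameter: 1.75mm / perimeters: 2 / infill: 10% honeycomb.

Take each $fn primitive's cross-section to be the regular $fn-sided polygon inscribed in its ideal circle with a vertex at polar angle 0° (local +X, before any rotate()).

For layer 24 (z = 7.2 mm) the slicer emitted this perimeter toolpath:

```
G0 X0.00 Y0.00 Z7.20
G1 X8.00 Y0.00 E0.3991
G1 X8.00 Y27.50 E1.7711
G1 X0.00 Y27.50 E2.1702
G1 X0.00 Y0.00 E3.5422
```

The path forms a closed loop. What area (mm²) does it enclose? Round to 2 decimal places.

Apply the shoelace formula to the sequence of (X, Y) vertices; enclosed area = 220.00 mm².

220.00 mm²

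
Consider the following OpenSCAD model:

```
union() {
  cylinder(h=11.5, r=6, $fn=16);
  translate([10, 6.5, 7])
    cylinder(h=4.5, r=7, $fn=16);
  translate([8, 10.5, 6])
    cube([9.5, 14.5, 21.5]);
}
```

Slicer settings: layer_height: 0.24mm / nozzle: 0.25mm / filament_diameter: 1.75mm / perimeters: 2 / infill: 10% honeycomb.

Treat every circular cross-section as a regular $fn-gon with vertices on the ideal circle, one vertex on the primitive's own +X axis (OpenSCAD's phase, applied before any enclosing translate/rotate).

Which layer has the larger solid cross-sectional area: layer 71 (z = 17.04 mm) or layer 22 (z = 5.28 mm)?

layer 71 (z = 17.04 mm)

Layer 71 (z = 17.04): the cylinder is absent (z outside [0, 11.5]); the cylinder at (10, 6.5) does not reach this height (z outside [7, 11.5]); the 9.5×14.5 cube at (8, 10.5) contributes its full rectangle (area 137.75 mm²); Combining (union): only the 9.5×14.5 cube at (8, 10.5) is present, so the union is just that shape — area = 137.75 mm². So its area = 137.75 mm². Layer 22 (z = 5.28): the r=6 cylinder gives a regular 16-gon of circumradius 6 (constant along its height) (area = (16/2)·6.000²·sin(360°/16) = 110.21 mm²); the cylinder at (10, 6.5) is not intersected at this z (z outside [7, 11.5]); the cube at (8, 10.5) is not intersected at this z (z outside [6, 27.5]); Taking the union: only the r=6 cylinder is present, so the union is just that shape — area = 110.21 mm². So its area = 110.21 mm². Layer 71 is larger (137.75 vs 110.21 mm²).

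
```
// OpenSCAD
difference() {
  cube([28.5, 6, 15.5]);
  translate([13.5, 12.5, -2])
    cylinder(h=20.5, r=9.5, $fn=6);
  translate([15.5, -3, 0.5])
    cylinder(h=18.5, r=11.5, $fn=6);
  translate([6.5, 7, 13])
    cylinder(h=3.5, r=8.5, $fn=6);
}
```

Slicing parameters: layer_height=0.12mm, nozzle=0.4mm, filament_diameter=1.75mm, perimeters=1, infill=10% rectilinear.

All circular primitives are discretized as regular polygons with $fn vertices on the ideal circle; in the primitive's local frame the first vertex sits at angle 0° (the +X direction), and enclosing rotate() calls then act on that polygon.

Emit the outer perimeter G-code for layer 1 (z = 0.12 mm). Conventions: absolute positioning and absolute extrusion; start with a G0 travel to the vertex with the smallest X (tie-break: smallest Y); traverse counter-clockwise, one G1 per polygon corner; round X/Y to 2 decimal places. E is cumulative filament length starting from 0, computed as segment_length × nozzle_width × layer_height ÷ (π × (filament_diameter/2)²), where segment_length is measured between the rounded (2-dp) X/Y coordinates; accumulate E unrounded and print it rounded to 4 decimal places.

At z = 0.12 mm: the cube is present — its section is the full 28.5×6 rectangle; the cylinder at (13.5, 12.5): section is a regular 6-gon, circumradius r=9.5; the cylinder at (15.5, -3) does not reach this height (z outside [0.5, 19]); the cylinder at (6.5, 7) is not intersected at this z (z outside [13, 16.5]); Subtracting the remaining from the first: starting from the 28.5×6 cube, the r=9.5 cylinder at (13.5, 12.5) partially overlaps it — only the 18.13 mm² overlap (of its 234.48 mm²) is removed, clipping the outline — 1 connected region. The outline is a single polygon with 8 vertices. Extrusion per mm of travel: 0.4 × 0.12 / (π × 0.875²) = 0.019956. Accumulating E over each segment gives final E = 1.4168.

G0 X0.00 Y0.00 Z0.12
G1 X28.50 Y0.00 E0.5687
G1 X28.50 Y6.00 E0.6885
G1 X19.25 Y6.00 E0.8731
G1 X18.25 Y4.27 E0.9130
G1 X8.75 Y4.27 E1.1025
G1 X7.75 Y6.00 E1.1424
G1 X0.00 Y6.00 E1.2971
G1 X0.00 Y0.00 E1.4168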